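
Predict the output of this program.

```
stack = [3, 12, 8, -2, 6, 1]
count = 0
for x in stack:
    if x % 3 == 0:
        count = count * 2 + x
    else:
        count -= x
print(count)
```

x=3: %3==0, count = 0*2+3 = 3
x=12: %3==0, count = 3*2+12 = 18
x=8: not %3==0, count = 18-8 = 10
x=-2: not %3==0, count = 10-(-2) = 12
x=6: %3==0, count = 12*2+6 = 30
x=1: not %3==0, count = 30-1 = 29

29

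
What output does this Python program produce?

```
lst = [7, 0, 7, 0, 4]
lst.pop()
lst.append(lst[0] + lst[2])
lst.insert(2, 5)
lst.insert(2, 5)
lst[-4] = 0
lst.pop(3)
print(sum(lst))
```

33

pop() removes 4 → [7, 0, 7, 0]
append lst[0]+lst[2] = 7+7 = 14 → [7, 0, 7, 0, 14]
insert 5 at 2 → [7, 0, 5, 7, 0, 14]
insert 5 at 2 → [7, 0, 5, 5, 7, 0, 14]
lst[-4] = 0 → [7, 0, 5, 0, 7, 0, 14]
pop(3) removes 0 → [7, 0, 5, 7, 0, 14]
sum = 33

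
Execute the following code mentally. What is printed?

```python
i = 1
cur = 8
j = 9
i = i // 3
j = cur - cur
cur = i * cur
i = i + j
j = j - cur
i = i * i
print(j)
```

0

i = 1//3 = 0
j = 8-8 = 0
cur = 0*8 = 0
i = 0+0 = 0
j = 0-0 = 0
i = 0*0 = 0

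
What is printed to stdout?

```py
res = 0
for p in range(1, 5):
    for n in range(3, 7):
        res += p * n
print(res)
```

p=1,n=3: res = 0+3 = 3
p=1,n=4: res = 3+4 = 7
p=1,n=5: res = 7+5 = 12
p=1,n=6: res = 12+6 = 18
p=2,n=3: res = 18+6 = 24
p=2,n=4: res = 24+8 = 32
p=2,n=5: res = 32+10 = 42
p=2,n=6: res = 42+12 = 54
p=3,n=3: res = 54+9 = 63
p=3,n=4: res = 63+12 = 75
p=3,n=5: res = 75+15 = 90
p=3,n=6: res = 90+18 = 108
p=4,n=3: res = 108+12 = 120
p=4,n=4: res = 120+16 = 136
p=4,n=5: res = 136+20 = 156
p=4,n=6: res = 156+24 = 180

180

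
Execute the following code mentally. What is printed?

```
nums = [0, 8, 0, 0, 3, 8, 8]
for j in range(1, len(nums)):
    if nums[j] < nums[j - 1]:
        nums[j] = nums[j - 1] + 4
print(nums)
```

[0, 8, 12, 16, 20, 24, 28]

j=1: 8>=0, unchanged → [0, 8, 0, 0, 3, 8, 8]
j=2: 0<8, nums[2] = 8+4 = 12 → [0, 8, 12, 0, 3, 8, 8]
j=3: 0<12, nums[3] = 12+4 = 16 → [0, 8, 12, 16, 3, 8, 8]
j=4: 3<16, nums[4] = 16+4 = 20 → [0, 8, 12, 16, 20, 8, 8]
j=5: 8<20, nums[5] = 20+4 = 24 → [0, 8, 12, 16, 20, 24, 8]
j=6: 8<24, nums[6] = 24+4 = 28 → [0, 8, 12, 16, 20, 24, 28]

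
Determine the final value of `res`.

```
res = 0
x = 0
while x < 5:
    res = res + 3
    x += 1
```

x=0: res = 0+3 = 3
x=1: res = 3+3 = 6
x=2: res = 6+3 = 9
x=3: res = 9+3 = 12
x=4: res = 12+3 = 15

15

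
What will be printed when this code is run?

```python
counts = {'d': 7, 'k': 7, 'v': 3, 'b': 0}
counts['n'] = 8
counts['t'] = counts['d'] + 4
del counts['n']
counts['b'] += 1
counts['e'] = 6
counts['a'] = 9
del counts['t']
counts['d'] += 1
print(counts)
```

{'d': 8, 'k': 7, 'v': 3, 'b': 1, 'e': 6, 'a': 9}

counts['n'] = 8 → {'d': 7, 'k': 7, 'v': 3, 'b': 0, 'n': 8}
counts['t'] = counts['d']+4 = 11 → {'d': 7, 'k': 7, 'v': 3, 'b': 0, 'n': 8, 't': 11}
del 'n' → {'d': 7, 'k': 7, 'v': 3, 'b': 0, 't': 11}
counts['b'] = 0+1 = 1 → {'d': 7, 'k': 7, 'v': 3, 'b': 1, 't': 11}
counts['e'] = 6 → {'d': 7, 'k': 7, 'v': 3, 'b': 1, 't': 11, 'e': 6}
counts['a'] = 9 → {'d': 7, 'k': 7, 'v': 3, 'b': 1, 't': 11, 'e': 6, 'a': 9}
del 't' → {'d': 7, 'k': 7, 'v': 3, 'b': 1, 'e': 6, 'a': 9}
counts['d'] = 7+1 = 8 → {'d': 8, 'k': 7, 'v': 3, 'b': 1, 'e': 6, 'a': 9}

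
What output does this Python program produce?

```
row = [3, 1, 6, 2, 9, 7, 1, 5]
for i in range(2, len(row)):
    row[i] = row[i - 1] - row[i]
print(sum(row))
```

-100

i=2: row[2] = 1-6 = -5 → [3, 1, -5, 2, 9, 7, 1, 5]
i=3: row[3] = (-5)-2 = -7 → [3, 1, -5, -7, 9, 7, 1, 5]
i=4: row[4] = (-7)-9 = -16 → [3, 1, -5, -7, -16, 7, 1, 5]
i=5: row[5] = (-16)-7 = -23 → [3, 1, -5, -7, -16, -23, 1, 5]
i=6: row[6] = (-23)-1 = -24 → [3, 1, -5, -7, -16, -23, -24, 5]
i=7: row[7] = (-24)-5 = -29 → [3, 1, -5, -7, -16, -23, -24, -29]
sum = -100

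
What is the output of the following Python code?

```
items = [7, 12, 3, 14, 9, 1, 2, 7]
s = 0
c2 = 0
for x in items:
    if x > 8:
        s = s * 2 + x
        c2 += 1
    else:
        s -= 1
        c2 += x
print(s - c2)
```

x=7: not >8, s = 0-1 = -1; c2=7
x=12: >8, s = (-1)*2+12 = 10; c2=8
x=3: not >8, s = 10-1 = 9; c2=11
x=14: >8, s = 9*2+14 = 32; c2=12
x=9: >8, s = 32*2+9 = 73; c2=13
x=1: not >8, s = 73-1 = 72; c2=14
x=2: not >8, s = 72-1 = 71; c2=16
x=7: not >8, s = 71-1 = 70; c2=23
s-c2 = 70-23 = 47

47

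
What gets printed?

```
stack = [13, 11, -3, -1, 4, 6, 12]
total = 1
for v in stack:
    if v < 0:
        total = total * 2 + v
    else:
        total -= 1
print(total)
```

-14

v=13: not <0, total = 1-1 = 0
v=11: not <0, total = 0-1 = -1
v=-3: <0, total = (-1)*2+(-3) = -5
v=-1: <0, total = (-5)*2+(-1) = -11
v=4: not <0, total = (-11)-1 = -12
v=6: not <0, total = (-12)-1 = -13
v=12: not <0, total = (-13)-1 = -14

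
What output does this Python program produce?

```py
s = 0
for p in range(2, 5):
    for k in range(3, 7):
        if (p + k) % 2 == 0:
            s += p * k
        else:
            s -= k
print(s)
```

58

p=2,k=3: odd sum, s = 0-3 = -3
p=2,k=4: even sum, s = (-3)+8 = 5
p=2,k=5: odd sum, s = 5-5 = 0
p=2,k=6: even sum, s = 0+12 = 12
p=3,k=3: even sum, s = 12+9 = 21
p=3,k=4: odd sum, s = 21-4 = 17
p=3,k=5: even sum, s = 17+15 = 32
p=3,k=6: odd sum, s = 32-6 = 26
p=4,k=3: odd sum, s = 26-3 = 23
p=4,k=4: even sum, s = 23+16 = 39
p=4,k=5: odd sum, s = 39-5 = 34
p=4,k=6: even sum, s = 34+24 = 58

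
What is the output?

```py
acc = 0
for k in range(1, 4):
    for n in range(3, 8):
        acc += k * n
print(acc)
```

150

k=1,n=3: acc = 0+3 = 3
k=1,n=4: acc = 3+4 = 7
k=1,n=5: acc = 7+5 = 12
k=1,n=6: acc = 12+6 = 18
k=1,n=7: acc = 18+7 = 25
k=2,n=3: acc = 25+6 = 31
k=2,n=4: acc = 31+8 = 39
k=2,n=5: acc = 39+10 = 49
k=2,n=6: acc = 49+12 = 61
k=2,n=7: acc = 61+14 = 75
k=3,n=3: acc = 75+9 = 84
k=3,n=4: acc = 84+12 = 96
k=3,n=5: acc = 96+15 = 111
k=3,n=6: acc = 111+18 = 129
k=3,n=7: acc = 129+21 = 150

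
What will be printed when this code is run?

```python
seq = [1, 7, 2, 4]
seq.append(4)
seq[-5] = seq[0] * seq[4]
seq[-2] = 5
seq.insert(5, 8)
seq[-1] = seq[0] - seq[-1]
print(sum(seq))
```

append 4 → [1, 7, 2, 4, 4]
seq[-5] = seq[0]*seq[4] = 1*4 = 4 → [4, 7, 2, 4, 4]
seq[-2] = 5 → [4, 7, 2, 5, 4]
insert 8 at 5 → [4, 7, 2, 5, 4, 8]
seq[-1] = seq[0]-seq[-1] = 4-8 = -4 → [4, 7, 2, 5, 4, -4]
sum = 18

18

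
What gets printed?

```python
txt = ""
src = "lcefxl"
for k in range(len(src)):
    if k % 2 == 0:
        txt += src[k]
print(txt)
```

k=0: add 'l' → 'l'
k=1: skip
k=2: add 'e' → 'le'
k=3: skip
k=4: add 'x' → 'lex'
k=5: skip

lex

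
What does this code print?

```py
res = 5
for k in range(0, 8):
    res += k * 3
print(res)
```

89

k=0: res = 5+0*3 = 5
k=1: res = 5+1*3 = 8
k=2: res = 8+2*3 = 14
k=3: res = 14+3*3 = 23
k=4: res = 23+4*3 = 35
k=5: res = 35+5*3 = 50
k=6: res = 50+6*3 = 68
k=7: res = 68+7*3 = 89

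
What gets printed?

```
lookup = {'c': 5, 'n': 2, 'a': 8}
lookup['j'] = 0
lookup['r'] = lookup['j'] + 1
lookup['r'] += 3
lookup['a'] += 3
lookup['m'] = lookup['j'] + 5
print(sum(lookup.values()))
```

27

lookup['j'] = 0 → {'c': 5, 'n': 2, 'a': 8, 'j': 0}
lookup['r'] = lookup['j']+1 = 1 → {'c': 5, 'n': 2, 'a': 8, 'j': 0, 'r': 1}
lookup['r'] = 1+3 = 4 → {'c': 5, 'n': 2, 'a': 8, 'j': 0, 'r': 4}
lookup['a'] = 8+3 = 11 → {'c': 5, 'n': 2, 'a': 11, 'j': 0, 'r': 4}
lookup['m'] = lookup['j']+5 = 5 → {'c': 5, 'n': 2, 'a': 11, 'j': 0, 'r': 4, 'm': 5}
sum of values = 27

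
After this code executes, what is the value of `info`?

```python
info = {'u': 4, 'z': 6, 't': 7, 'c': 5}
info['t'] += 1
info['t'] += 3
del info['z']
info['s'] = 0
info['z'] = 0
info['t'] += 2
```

info['t'] = 7+1 = 8 → {'u': 4, 'z': 6, 't': 8, 'c': 5}
info['t'] = 8+3 = 11 → {'u': 4, 'z': 6, 't': 11, 'c': 5}
del 'z' → {'u': 4, 't': 11, 'c': 5}
info['s'] = 0 → {'u': 4, 't': 11, 'c': 5, 's': 0}
info['z'] = 0 → {'u': 4, 't': 11, 'c': 5, 's': 0, 'z': 0}
info['t'] = 11+2 = 13 → {'u': 4, 't': 13, 'c': 5, 's': 0, 'z': 0}

{'u': 4, 't': 13, 'c': 5, 's': 0, 'z': 0}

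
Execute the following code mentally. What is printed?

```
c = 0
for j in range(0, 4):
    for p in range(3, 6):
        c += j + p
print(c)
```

j=0,p=3: c = 0+3 = 3
j=0,p=4: c = 3+4 = 7
j=0,p=5: c = 7+5 = 12
j=1,p=3: c = 12+4 = 16
j=1,p=4: c = 16+5 = 21
j=1,p=5: c = 21+6 = 27
j=2,p=3: c = 27+5 = 32
j=2,p=4: c = 32+6 = 38
j=2,p=5: c = 38+7 = 45
j=3,p=3: c = 45+6 = 51
j=3,p=4: c = 51+7 = 58
j=3,p=5: c = 58+8 = 66

66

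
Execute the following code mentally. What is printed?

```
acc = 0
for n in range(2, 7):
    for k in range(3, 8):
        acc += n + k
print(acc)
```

225

n=2,k=3: acc = 0+5 = 5
n=2,k=4: acc = 5+6 = 11
n=2,k=5: acc = 11+7 = 18
n=2,k=6: acc = 18+8 = 26
n=2,k=7: acc = 26+9 = 35
n=3,k=3: acc = 35+6 = 41
n=3,k=4: acc = 41+7 = 48
n=3,k=5: acc = 48+8 = 56
n=3,k=6: acc = 56+9 = 65
n=3,k=7: acc = 65+10 = 75
n=4,k=3: acc = 75+7 = 82
n=4,k=4: acc = 82+8 = 90
n=4,k=5: acc = 90+9 = 99
n=4,k=6: acc = 99+10 = 109
n=4,k=7: acc = 109+11 = 120
n=5,k=3: acc = 120+8 = 128
n=5,k=4: acc = 128+9 = 137
n=5,k=5: acc = 137+10 = 147
n=5,k=6: acc = 147+11 = 158
n=5,k=7: acc = 158+12 = 170
n=6,k=3: acc = 170+9 = 179
n=6,k=4: acc = 179+10 = 189
n=6,k=5: acc = 189+11 = 200
n=6,k=6: acc = 200+12 = 212
n=6,k=7: acc = 212+13 = 225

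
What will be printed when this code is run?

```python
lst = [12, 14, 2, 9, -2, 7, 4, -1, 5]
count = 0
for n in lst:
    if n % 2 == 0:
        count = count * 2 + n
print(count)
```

312

n=12: even, count = 0*2+12 = 12
n=14: even, count = 12*2+14 = 38
n=2: even, count = 38*2+2 = 78
n=9: not even
n=-2: even, count = 78*2+(-2) = 154
n=7: not even
n=4: even, count = 154*2+4 = 312
n=-1: not even
n=5: not even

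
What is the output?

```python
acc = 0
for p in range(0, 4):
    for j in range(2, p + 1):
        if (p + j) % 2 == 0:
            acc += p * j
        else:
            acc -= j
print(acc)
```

p=2,j=2: even sum, acc = 0+4 = 4
p=3,j=2: odd sum, acc = 4-2 = 2
p=3,j=3: even sum, acc = 2+9 = 11

11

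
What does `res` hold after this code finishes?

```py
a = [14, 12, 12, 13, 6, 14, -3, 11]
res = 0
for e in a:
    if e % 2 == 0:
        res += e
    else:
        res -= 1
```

e=14: even, res = 0+14 = 14
e=12: even, res = 14+12 = 26
e=12: even, res = 26+12 = 38
e=13: not even, res = 38-1 = 37
e=6: even, res = 37+6 = 43
e=14: even, res = 43+14 = 57
e=-3: not even, res = 57-1 = 56
e=11: not even, res = 56-1 = 55

55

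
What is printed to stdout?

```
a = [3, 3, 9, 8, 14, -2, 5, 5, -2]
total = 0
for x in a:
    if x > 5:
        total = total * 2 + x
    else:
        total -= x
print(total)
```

12

x=3: not >5, total = 0-3 = -3
x=3: not >5, total = (-3)-3 = -6
x=9: >5, total = (-6)*2+9 = -3
x=8: >5, total = (-3)*2+8 = 2
x=14: >5, total = 2*2+14 = 18
x=-2: not >5, total = 18-(-2) = 20
x=5: not >5, total = 20-5 = 15
x=5: not >5, total = 15-5 = 10
x=-2: not >5, total = 10-(-2) = 12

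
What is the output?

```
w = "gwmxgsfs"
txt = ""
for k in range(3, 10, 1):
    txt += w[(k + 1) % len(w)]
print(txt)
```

k=3: add w[4]='g' → 'g'
k=4: add w[5]='s' → 'gs'
k=5: add w[6]='f' → 'gsf'
k=6: add w[7]='s' → 'gsfs'
k=7: add w[0]='g' → 'gsfsg'
k=8: add w[1]='w' → 'gsfsgw'
k=9: add w[2]='m' → 'gsfsgwm'

gsfsgwm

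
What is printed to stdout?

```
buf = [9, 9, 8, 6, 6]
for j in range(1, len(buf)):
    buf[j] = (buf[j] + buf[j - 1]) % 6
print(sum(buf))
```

15

j=1: buf[1] = (9+9)%6 = 0 → [9, 0, 8, 6, 6]
j=2: buf[2] = (8+0)%6 = 2 → [9, 0, 2, 6, 6]
j=3: buf[3] = (6+2)%6 = 2 → [9, 0, 2, 2, 6]
j=4: buf[4] = (6+2)%6 = 2 → [9, 0, 2, 2, 2]
sum = 15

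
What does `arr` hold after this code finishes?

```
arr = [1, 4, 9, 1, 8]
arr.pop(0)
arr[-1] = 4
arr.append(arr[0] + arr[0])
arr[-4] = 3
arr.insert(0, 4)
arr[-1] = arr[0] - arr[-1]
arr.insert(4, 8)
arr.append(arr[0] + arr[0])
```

[4, 4, 3, 1, 8, 4, -4, 8]

pop(0) removes 1 → [4, 9, 1, 8]
arr[-1] = 4 → [4, 9, 1, 4]
append arr[0]+arr[0] = 4+4 = 8 → [4, 9, 1, 4, 8]
arr[-4] = 3 → [4, 3, 1, 4, 8]
insert 4 at 0 → [4, 4, 3, 1, 4, 8]
arr[-1] = arr[0]-arr[-1] = 4-8 = -4 → [4, 4, 3, 1, 4, -4]
insert 8 at 4 → [4, 4, 3, 1, 8, 4, -4]
append arr[0]+arr[0] = 4+4 = 8 → [4, 4, 3, 1, 8, 4, -4, 8]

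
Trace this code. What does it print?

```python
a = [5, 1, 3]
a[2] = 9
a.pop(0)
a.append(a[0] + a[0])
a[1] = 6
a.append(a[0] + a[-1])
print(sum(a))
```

a[2] = 9 → [5, 1, 9]
pop(0) removes 5 → [1, 9]
append a[0]+a[0] = 1+1 = 2 → [1, 9, 2]
a[1] = 6 → [1, 6, 2]
append a[0]+a[-1] = 1+2 = 3 → [1, 6, 2, 3]
sum = 12

12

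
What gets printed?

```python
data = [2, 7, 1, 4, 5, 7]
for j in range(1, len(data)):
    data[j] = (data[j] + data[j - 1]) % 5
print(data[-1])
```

j=1: data[1] = (7+2)%5 = 4 → [2, 4, 1, 4, 5, 7]
j=2: data[2] = (1+4)%5 = 0 → [2, 4, 0, 4, 5, 7]
j=3: data[3] = (4+0)%5 = 4 → [2, 4, 0, 4, 5, 7]
j=4: data[4] = (5+4)%5 = 4 → [2, 4, 0, 4, 4, 7]
j=5: data[5] = (7+4)%5 = 1 → [2, 4, 0, 4, 4, 1]

1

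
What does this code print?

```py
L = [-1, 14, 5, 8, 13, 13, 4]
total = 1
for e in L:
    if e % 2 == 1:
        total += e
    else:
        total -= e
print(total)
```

e=-1: odd, total = 1+(-1) = 0
e=14: not odd, total = 0-14 = -14
e=5: odd, total = (-14)+5 = -9
e=8: not odd, total = (-9)-8 = -17
e=13: odd, total = (-17)+13 = -4
e=13: odd, total = (-4)+13 = 9
e=4: not odd, total = 9-4 = 5

5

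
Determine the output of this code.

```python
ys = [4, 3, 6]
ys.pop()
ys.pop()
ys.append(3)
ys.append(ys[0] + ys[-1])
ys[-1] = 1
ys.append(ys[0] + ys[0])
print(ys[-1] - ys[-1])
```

pop() removes 6 → [4, 3]
pop() removes 3 → [4]
append 3 → [4, 3]
append ys[0]+ys[-1] = 4+3 = 7 → [4, 3, 7]
ys[-1] = 1 → [4, 3, 1]
append ys[0]+ys[0] = 4+4 = 8 → [4, 3, 1, 8]
ys[-1]-ys[-1] = 8-8 = 0

0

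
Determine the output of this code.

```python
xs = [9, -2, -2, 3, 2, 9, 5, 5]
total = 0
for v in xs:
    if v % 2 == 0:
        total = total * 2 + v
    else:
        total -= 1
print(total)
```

v=9: not even, total = 0-1 = -1
v=-2: even, total = (-1)*2+(-2) = -4
v=-2: even, total = (-4)*2+(-2) = -10
v=3: not even, total = (-10)-1 = -11
v=2: even, total = (-11)*2+2 = -20
v=9: not even, total = (-20)-1 = -21
v=5: not even, total = (-21)-1 = -22
v=5: not even, total = (-22)-1 = -23

-23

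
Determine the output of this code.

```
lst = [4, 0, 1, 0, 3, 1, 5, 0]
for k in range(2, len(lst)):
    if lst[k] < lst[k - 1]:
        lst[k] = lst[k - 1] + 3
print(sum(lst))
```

k=2: 1>=0, unchanged → [4, 0, 1, 0, 3, 1, 5, 0]
k=3: 0<1, lst[3] = 1+3 = 4 → [4, 0, 1, 4, 3, 1, 5, 0]
k=4: 3<4, lst[4] = 4+3 = 7 → [4, 0, 1, 4, 7, 1, 5, 0]
k=5: 1<7, lst[5] = 7+3 = 10 → [4, 0, 1, 4, 7, 10, 5, 0]
k=6: 5<10, lst[6] = 10+3 = 13 → [4, 0, 1, 4, 7, 10, 13, 0]
k=7: 0<13, lst[7] = 13+3 = 16 → [4, 0, 1, 4, 7, 10, 13, 16]
sum = 55

55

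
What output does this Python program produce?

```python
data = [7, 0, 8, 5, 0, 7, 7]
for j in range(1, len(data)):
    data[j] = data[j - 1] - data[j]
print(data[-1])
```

j=1: data[1] = 7-0 = 7 → [7, 7, 8, 5, 0, 7, 7]
j=2: data[2] = 7-8 = -1 → [7, 7, -1, 5, 0, 7, 7]
j=3: data[3] = (-1)-5 = -6 → [7, 7, -1, -6, 0, 7, 7]
j=4: data[4] = (-6)-0 = -6 → [7, 7, -1, -6, -6, 7, 7]
j=5: data[5] = (-6)-7 = -13 → [7, 7, -1, -6, -6, -13, 7]
j=6: data[6] = (-13)-7 = -20 → [7, 7, -1, -6, -6, -13, -20]

-20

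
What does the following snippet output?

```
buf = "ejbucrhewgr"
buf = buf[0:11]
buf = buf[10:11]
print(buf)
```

slice [0:11] → 'ejbucrhewgr'
slice [10:11] → 'r'

r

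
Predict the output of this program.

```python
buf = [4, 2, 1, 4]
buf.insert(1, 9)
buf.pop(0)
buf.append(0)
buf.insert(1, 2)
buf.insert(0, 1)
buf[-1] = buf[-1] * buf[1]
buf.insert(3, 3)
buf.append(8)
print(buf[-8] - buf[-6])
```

insert 9 at 1 → [4, 9, 2, 1, 4]
pop(0) removes 4 → [9, 2, 1, 4]
append 0 → [9, 2, 1, 4, 0]
insert 2 at 1 → [9, 2, 2, 1, 4, 0]
insert 1 at 0 → [1, 9, 2, 2, 1, 4, 0]
buf[-1] = buf[-1]*buf[1] = 0*9 = 0 → [1, 9, 2, 2, 1, 4, 0]
insert 3 at 3 → [1, 9, 2, 3, 2, 1, 4, 0]
append 8 → [1, 9, 2, 3, 2, 1, 4, 0, 8]
buf[-8]-buf[-6] = 9-3 = 6

6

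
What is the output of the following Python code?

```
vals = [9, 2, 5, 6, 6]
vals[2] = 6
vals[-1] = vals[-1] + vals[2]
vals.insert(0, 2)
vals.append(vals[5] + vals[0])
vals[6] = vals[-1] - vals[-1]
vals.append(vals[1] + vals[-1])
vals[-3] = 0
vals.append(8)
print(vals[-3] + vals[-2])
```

9

vals[2] = 6 → [9, 2, 6, 6, 6]
vals[-1] = vals[-1]+vals[2] = 6+6 = 12 → [9, 2, 6, 6, 12]
insert 2 at 0 → [2, 9, 2, 6, 6, 12]
append vals[5]+vals[0] = 12+2 = 14 → [2, 9, 2, 6, 6, 12, 14]
vals[6] = vals[-1]-vals[-1] = 14-14 = 0 → [2, 9, 2, 6, 6, 12, 0]
append vals[1]+vals[-1] = 9+0 = 9 → [2, 9, 2, 6, 6, 12, 0, 9]
vals[-3] = 0 → [2, 9, 2, 6, 6, 0, 0, 9]
append 8 → [2, 9, 2, 6, 6, 0, 0, 9, 8]
vals[-3]+vals[-2] = 0+9 = 9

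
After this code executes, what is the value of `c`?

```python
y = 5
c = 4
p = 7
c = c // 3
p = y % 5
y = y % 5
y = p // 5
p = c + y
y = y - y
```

1

c = 4//3 = 1
p = 5%5 = 0
y = 5%5 = 0
y = 0//5 = 0
p = 1+0 = 1
y = 0-0 = 0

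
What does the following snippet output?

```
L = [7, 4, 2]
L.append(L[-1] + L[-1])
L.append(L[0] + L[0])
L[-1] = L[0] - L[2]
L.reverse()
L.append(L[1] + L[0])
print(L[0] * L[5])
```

45

append L[-1]+L[-1] = 2+2 = 4 → [7, 4, 2, 4]
append L[0]+L[0] = 7+7 = 14 → [7, 4, 2, 4, 14]
L[-1] = L[0]-L[2] = 7-2 = 5 → [7, 4, 2, 4, 5]
reverse → [5, 4, 2, 4, 7]
append L[1]+L[0] = 4+5 = 9 → [5, 4, 2, 4, 7, 9]
L[0]*L[5] = 5*9 = 45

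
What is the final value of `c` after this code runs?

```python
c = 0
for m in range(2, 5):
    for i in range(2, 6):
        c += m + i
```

78

m=2,i=2: c = 0+4 = 4
m=2,i=3: c = 4+5 = 9
m=2,i=4: c = 9+6 = 15
m=2,i=5: c = 15+7 = 22
m=3,i=2: c = 22+5 = 27
m=3,i=3: c = 27+6 = 33
m=3,i=4: c = 33+7 = 40
m=3,i=5: c = 40+8 = 48
m=4,i=2: c = 48+6 = 54
m=4,i=3: c = 54+7 = 61
m=4,i=4: c = 61+8 = 69
m=4,i=5: c = 69+9 = 78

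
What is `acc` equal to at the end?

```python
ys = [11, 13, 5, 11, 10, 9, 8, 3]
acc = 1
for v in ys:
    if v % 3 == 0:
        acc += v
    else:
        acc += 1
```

v=11: not %3==0, acc = 1+1 = 2
v=13: not %3==0, acc = 2+1 = 3
v=5: not %3==0, acc = 3+1 = 4
v=11: not %3==0, acc = 4+1 = 5
v=10: not %3==0, acc = 5+1 = 6
v=9: %3==0, acc = 6+9 = 15
v=8: not %3==0, acc = 15+1 = 16
v=3: %3==0, acc = 16+3 = 19

19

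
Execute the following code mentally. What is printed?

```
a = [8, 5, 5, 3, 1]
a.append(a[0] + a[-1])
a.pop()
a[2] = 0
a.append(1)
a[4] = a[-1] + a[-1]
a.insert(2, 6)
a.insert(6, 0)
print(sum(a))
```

25

append a[0]+a[-1] = 8+1 = 9 → [8, 5, 5, 3, 1, 9]
pop() removes 9 → [8, 5, 5, 3, 1]
a[2] = 0 → [8, 5, 0, 3, 1]
append 1 → [8, 5, 0, 3, 1, 1]
a[4] = a[-1]+a[-1] = 1+1 = 2 → [8, 5, 0, 3, 2, 1]
insert 6 at 2 → [8, 5, 6, 0, 3, 2, 1]
insert 0 at 6 → [8, 5, 6, 0, 3, 2, 0, 1]
sum = 25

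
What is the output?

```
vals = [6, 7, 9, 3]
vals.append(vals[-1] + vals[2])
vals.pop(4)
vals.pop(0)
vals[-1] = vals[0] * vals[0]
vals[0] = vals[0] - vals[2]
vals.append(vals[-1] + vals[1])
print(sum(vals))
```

74

append vals[-1]+vals[2] = 3+9 = 12 → [6, 7, 9, 3, 12]
pop(4) removes 12 → [6, 7, 9, 3]
pop(0) removes 6 → [7, 9, 3]
vals[-1] = vals[0]*vals[0] = 7*7 = 49 → [7, 9, 49]
vals[0] = vals[0]-vals[2] = 7-49 = -42 → [-42, 9, 49]
append vals[-1]+vals[1] = 49+9 = 58 → [-42, 9, 49, 58]
sum = 74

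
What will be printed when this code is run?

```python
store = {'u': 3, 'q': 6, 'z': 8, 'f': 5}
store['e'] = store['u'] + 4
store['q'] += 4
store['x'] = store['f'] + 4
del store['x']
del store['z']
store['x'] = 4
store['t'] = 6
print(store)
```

{'u': 3, 'q': 10, 'f': 5, 'e': 7, 'x': 4, 't': 6}

store['e'] = store['u']+4 = 7 → {'u': 3, 'q': 6, 'z': 8, 'f': 5, 'e': 7}
store['q'] = 6+4 = 10 → {'u': 3, 'q': 10, 'z': 8, 'f': 5, 'e': 7}
store['x'] = store['f']+4 = 9 → {'u': 3, 'q': 10, 'z': 8, 'f': 5, 'e': 7, 'x': 9}
del 'x' → {'u': 3, 'q': 10, 'z': 8, 'f': 5, 'e': 7}
del 'z' → {'u': 3, 'q': 10, 'f': 5, 'e': 7}
store['x'] = 4 → {'u': 3, 'q': 10, 'f': 5, 'e': 7, 'x': 4}
store['t'] = 6 → {'u': 3, 'q': 10, 'f': 5, 'e': 7, 'x': 4, 't': 6}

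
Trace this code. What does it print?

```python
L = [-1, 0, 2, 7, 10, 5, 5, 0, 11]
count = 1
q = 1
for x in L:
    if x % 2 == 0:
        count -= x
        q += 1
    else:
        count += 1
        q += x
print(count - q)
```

x=-1: not even, count = 1+1 = 2; q=0
x=0: even, count = 2-0 = 2; q=1
x=2: even, count = 2-2 = 0; q=2
x=7: not even, count = 0+1 = 1; q=9
x=10: even, count = 1-10 = -9; q=10
x=5: not even, count = (-9)+1 = -8; q=15
x=5: not even, count = (-8)+1 = -7; q=20
x=0: even, count = (-7)-0 = -7; q=21
x=11: not even, count = (-7)+1 = -6; q=32
count-q = (-6)-32 = -38

-38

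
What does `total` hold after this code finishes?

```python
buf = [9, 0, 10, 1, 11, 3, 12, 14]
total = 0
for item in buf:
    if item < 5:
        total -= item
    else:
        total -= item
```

item=9: not <5, total = 0-9 = -9
item=0: <5, total = (-9)-0 = -9
item=10: not <5, total = (-9)-10 = -19
item=1: <5, total = (-19)-1 = -20
item=11: not <5, total = (-20)-11 = -31
item=3: <5, total = (-31)-3 = -34
item=12: not <5, total = (-34)-12 = -46
item=14: not <5, total = (-46)-14 = -60

-60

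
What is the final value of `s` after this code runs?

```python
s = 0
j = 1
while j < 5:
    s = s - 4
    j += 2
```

-8

j=1: s = 0-4 = -4
j=3: s = (-4)-4 = -8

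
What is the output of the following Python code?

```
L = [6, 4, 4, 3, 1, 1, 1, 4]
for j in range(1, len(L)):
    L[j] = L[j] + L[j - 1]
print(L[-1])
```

j=1: L[1] = 4+6 = 10 → [6, 10, 4, 3, 1, 1, 1, 4]
j=2: L[2] = 4+10 = 14 → [6, 10, 14, 3, 1, 1, 1, 4]
j=3: L[3] = 3+14 = 17 → [6, 10, 14, 17, 1, 1, 1, 4]
j=4: L[4] = 1+17 = 18 → [6, 10, 14, 17, 18, 1, 1, 4]
j=5: L[5] = 1+18 = 19 → [6, 10, 14, 17, 18, 19, 1, 4]
j=6: L[6] = 1+19 = 20 → [6, 10, 14, 17, 18, 19, 20, 4]
j=7: L[7] = 4+20 = 24 → [6, 10, 14, 17, 18, 19, 20, 24]

24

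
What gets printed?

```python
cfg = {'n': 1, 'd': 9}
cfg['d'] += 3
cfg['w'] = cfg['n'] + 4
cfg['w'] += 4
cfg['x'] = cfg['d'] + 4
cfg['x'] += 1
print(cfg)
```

{'n': 1, 'd': 12, 'w': 9, 'x': 17}

cfg['d'] = 9+3 = 12 → {'n': 1, 'd': 12}
cfg['w'] = cfg['n']+4 = 5 → {'n': 1, 'd': 12, 'w': 5}
cfg['w'] = 5+4 = 9 → {'n': 1, 'd': 12, 'w': 9}
cfg['x'] = cfg['d']+4 = 16 → {'n': 1, 'd': 12, 'w': 9, 'x': 16}
cfg['x'] = 16+1 = 17 → {'n': 1, 'd': 12, 'w': 9, 'x': 17}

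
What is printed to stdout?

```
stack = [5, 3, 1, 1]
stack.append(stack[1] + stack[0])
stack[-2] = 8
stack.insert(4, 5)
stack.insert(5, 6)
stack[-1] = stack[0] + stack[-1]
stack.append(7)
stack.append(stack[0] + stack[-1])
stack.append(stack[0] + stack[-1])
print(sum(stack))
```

append stack[1]+stack[0] = 3+5 = 8 → [5, 3, 1, 1, 8]
stack[-2] = 8 → [5, 3, 1, 8, 8]
insert 5 at 4 → [5, 3, 1, 8, 5, 8]
insert 6 at 5 → [5, 3, 1, 8, 5, 6, 8]
stack[-1] = stack[0]+stack[-1] = 5+8 = 13 → [5, 3, 1, 8, 5, 6, 13]
append 7 → [5, 3, 1, 8, 5, 6, 13, 7]
append stack[0]+stack[-1] = 5+7 = 12 → [5, 3, 1, 8, 5, 6, 13, 7, 12]
append stack[0]+stack[-1] = 5+12 = 17 → [5, 3, 1, 8, 5, 6, 13, 7, 12, 17]
sum = 77

77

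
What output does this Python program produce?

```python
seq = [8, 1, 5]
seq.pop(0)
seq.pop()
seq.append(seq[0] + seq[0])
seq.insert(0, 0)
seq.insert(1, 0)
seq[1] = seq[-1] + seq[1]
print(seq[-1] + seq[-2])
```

pop(0) removes 8 → [1, 5]
pop() removes 5 → [1]
append seq[0]+seq[0] = 1+1 = 2 → [1, 2]
insert 0 at 0 → [0, 1, 2]
insert 0 at 1 → [0, 0, 1, 2]
seq[1] = seq[-1]+seq[1] = 2+0 = 2 → [0, 2, 1, 2]
seq[-1]+seq[-2] = 2+1 = 3

3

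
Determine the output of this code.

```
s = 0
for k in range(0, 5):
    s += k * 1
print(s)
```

k=0: s = 0+0*1 = 0
k=1: s = 0+1*1 = 1
k=2: s = 1+2*1 = 3
k=3: s = 3+3*1 = 6
k=4: s = 6+4*1 = 10

10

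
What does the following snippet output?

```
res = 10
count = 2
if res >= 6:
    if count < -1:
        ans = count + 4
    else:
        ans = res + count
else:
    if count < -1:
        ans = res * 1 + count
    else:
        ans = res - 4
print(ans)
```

res=10, count=2
res >= 6 is True; count < -1 is False
→ ans = res + count = 12

12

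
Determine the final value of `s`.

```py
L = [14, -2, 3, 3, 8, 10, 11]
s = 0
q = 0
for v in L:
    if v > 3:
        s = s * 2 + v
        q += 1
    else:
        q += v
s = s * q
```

1400

v=14: >3, s = 0*2+14 = 14; q=1
v=-2: not >3; q=-1
v=3: not >3; q=2
v=3: not >3; q=5
v=8: >3, s = 14*2+8 = 36; q=6
v=10: >3, s = 36*2+10 = 82; q=7
v=11: >3, s = 82*2+11 = 175; q=8
s*q = 175*8 = 1400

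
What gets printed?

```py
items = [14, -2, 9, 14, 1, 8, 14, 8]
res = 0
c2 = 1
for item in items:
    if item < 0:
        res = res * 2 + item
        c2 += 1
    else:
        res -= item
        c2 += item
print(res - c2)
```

item=14: not <0, res = 0-14 = -14; c2=15
item=-2: <0, res = (-14)*2+(-2) = -30; c2=16
item=9: not <0, res = (-30)-9 = -39; c2=25
item=14: not <0, res = (-39)-14 = -53; c2=39
item=1: not <0, res = (-53)-1 = -54; c2=40
item=8: not <0, res = (-54)-8 = -62; c2=48
item=14: not <0, res = (-62)-14 = -76; c2=62
item=8: not <0, res = (-76)-8 = -84; c2=70
res-c2 = (-84)-70 = -154

-154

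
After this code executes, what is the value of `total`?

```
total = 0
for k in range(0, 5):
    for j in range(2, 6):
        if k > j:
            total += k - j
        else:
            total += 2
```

38

k=0,j=2: not 0>2, total = 0+2 = 2
k=0,j=3: not 0>3, total = 2+2 = 4
k=0,j=4: not 0>4, total = 4+2 = 6
k=0,j=5: not 0>5, total = 6+2 = 8
k=1,j=2: not 1>2, total = 8+2 = 10
k=1,j=3: not 1>3, total = 10+2 = 12
k=1,j=4: not 1>4, total = 12+2 = 14
k=1,j=5: not 1>5, total = 14+2 = 16
k=2,j=2: not 2>2, total = 16+2 = 18
k=2,j=3: not 2>3, total = 18+2 = 20
k=2,j=4: not 2>4, total = 20+2 = 22
k=2,j=5: not 2>5, total = 22+2 = 24
k=3,j=2: 3>2, total = 24+1 = 25
k=3,j=3: not 3>3, total = 25+2 = 27
k=3,j=4: not 3>4, total = 27+2 = 29
k=3,j=5: not 3>5, total = 29+2 = 31
k=4,j=2: 4>2, total = 31+2 = 33
k=4,j=3: 4>3, total = 33+1 = 34
k=4,j=4: not 4>4, total = 34+2 = 36
k=4,j=5: not 4>5, total = 36+2 = 38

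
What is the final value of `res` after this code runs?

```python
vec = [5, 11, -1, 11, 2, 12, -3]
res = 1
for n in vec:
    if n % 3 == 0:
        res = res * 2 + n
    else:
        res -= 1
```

n=5: not %3==0, res = 1-1 = 0
n=11: not %3==0, res = 0-1 = -1
n=-1: not %3==0, res = (-1)-1 = -2
n=11: not %3==0, res = (-2)-1 = -3
n=2: not %3==0, res = (-3)-1 = -4
n=12: %3==0, res = (-4)*2+12 = 4
n=-3: %3==0, res = 4*2+(-3) = 5

5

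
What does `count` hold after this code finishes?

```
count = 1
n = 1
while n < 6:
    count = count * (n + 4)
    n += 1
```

n=1: count = 1*5 = 5
n=2: count = 5*6 = 30
n=3: count = 30*7 = 210
n=4: count = 210*8 = 1680
n=5: count = 1680*9 = 15120

15120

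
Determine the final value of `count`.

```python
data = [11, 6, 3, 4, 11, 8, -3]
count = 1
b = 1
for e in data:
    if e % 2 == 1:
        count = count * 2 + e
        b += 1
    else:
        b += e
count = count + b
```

e=11: odd, count = 1*2+11 = 13; b=2
e=6: not odd; b=8
e=3: odd, count = 13*2+3 = 29; b=9
e=4: not odd; b=13
e=11: odd, count = 29*2+11 = 69; b=14
e=8: not odd; b=22
e=-3: odd, count = 69*2+(-3) = 135; b=23
count+b = 135+23 = 158

158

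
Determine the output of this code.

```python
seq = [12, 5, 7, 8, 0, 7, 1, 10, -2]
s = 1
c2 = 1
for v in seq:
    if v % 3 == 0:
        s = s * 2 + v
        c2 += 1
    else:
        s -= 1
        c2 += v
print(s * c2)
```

v=12: %3==0, s = 1*2+12 = 14; c2=2
v=5: not %3==0, s = 14-1 = 13; c2=7
v=7: not %3==0, s = 13-1 = 12; c2=14
v=8: not %3==0, s = 12-1 = 11; c2=22
v=0: %3==0, s = 11*2+0 = 22; c2=23
v=7: not %3==0, s = 22-1 = 21; c2=30
v=1: not %3==0, s = 21-1 = 20; c2=31
v=10: not %3==0, s = 20-1 = 19; c2=41
v=-2: not %3==0, s = 19-1 = 18; c2=39
s*c2 = 18*39 = 702

702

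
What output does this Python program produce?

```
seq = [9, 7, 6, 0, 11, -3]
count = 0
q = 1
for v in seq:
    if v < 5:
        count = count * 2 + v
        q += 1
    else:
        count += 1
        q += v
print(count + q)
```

v=9: not <5, count = 0+1 = 1; q=10
v=7: not <5, count = 1+1 = 2; q=17
v=6: not <5, count = 2+1 = 3; q=23
v=0: <5, count = 3*2+0 = 6; q=24
v=11: not <5, count = 6+1 = 7; q=35
v=-3: <5, count = 7*2+(-3) = 11; q=36
count+q = 11+36 = 47

47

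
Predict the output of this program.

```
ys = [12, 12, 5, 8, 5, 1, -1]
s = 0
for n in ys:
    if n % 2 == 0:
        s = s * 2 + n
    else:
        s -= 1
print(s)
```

75

n=12: even, s = 0*2+12 = 12
n=12: even, s = 12*2+12 = 36
n=5: not even, s = 36-1 = 35
n=8: even, s = 35*2+8 = 78
n=5: not even, s = 78-1 = 77
n=1: not even, s = 77-1 = 76
n=-1: not even, s = 76-1 = 75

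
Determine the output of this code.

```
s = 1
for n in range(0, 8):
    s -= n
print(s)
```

-27

n=0: s = 1-0 = 1
n=1: s = 1-1 = 0
n=2: s = 0-2 = -2
n=3: s = (-2)-3 = -5
n=4: s = (-5)-4 = -9
n=5: s = (-9)-5 = -14
n=6: s = (-14)-6 = -20
n=7: s = (-20)-7 = -27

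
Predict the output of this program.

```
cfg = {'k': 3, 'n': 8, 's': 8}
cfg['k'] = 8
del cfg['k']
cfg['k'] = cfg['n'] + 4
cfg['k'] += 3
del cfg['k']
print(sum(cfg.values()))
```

cfg['k'] = 8 → {'k': 8, 'n': 8, 's': 8}
del 'k' → {'n': 8, 's': 8}
cfg['k'] = cfg['n']+4 = 12 → {'n': 8, 's': 8, 'k': 12}
cfg['k'] = 12+3 = 15 → {'n': 8, 's': 8, 'k': 15}
del 'k' → {'n': 8, 's': 8}
sum of values = 16

16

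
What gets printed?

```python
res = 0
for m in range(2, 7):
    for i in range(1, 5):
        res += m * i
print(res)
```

200

m=2,i=1: res = 0+2 = 2
m=2,i=2: res = 2+4 = 6
m=2,i=3: res = 6+6 = 12
m=2,i=4: res = 12+8 = 20
m=3,i=1: res = 20+3 = 23
m=3,i=2: res = 23+6 = 29
m=3,i=3: res = 29+9 = 38
m=3,i=4: res = 38+12 = 50
m=4,i=1: res = 50+4 = 54
m=4,i=2: res = 54+8 = 62
m=4,i=3: res = 62+12 = 74
m=4,i=4: res = 74+16 = 90
m=5,i=1: res = 90+5 = 95
m=5,i=2: res = 95+10 = 105
m=5,i=3: res = 105+15 = 120
m=5,i=4: res = 120+20 = 140
m=6,i=1: res = 140+6 = 146
m=6,i=2: res = 146+12 = 158
m=6,i=3: res = 158+18 = 176
m=6,i=4: res = 176+24 = 200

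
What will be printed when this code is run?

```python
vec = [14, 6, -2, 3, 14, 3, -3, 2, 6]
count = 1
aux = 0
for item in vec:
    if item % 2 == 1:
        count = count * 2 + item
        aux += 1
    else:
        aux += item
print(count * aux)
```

item=14: not odd; aux=14
item=6: not odd; aux=20
item=-2: not odd; aux=18
item=3: odd, count = 1*2+3 = 5; aux=19
item=14: not odd; aux=33
item=3: odd, count = 5*2+3 = 13; aux=34
item=-3: odd, count = 13*2+(-3) = 23; aux=35
item=2: not odd; aux=37
item=6: not odd; aux=43
count*aux = 23*43 = 989

989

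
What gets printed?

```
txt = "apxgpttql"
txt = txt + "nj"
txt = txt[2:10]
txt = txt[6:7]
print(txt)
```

l

+ 'nj' → 'apxgpttqlnj'
slice [2:10] → 'xgpttqln'
slice [6:7] → 'l'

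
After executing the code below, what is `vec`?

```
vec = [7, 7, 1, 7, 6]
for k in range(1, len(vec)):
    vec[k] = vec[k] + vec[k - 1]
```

k=1: vec[1] = 7+7 = 14 → [7, 14, 1, 7, 6]
k=2: vec[2] = 1+14 = 15 → [7, 14, 15, 7, 6]
k=3: vec[3] = 7+15 = 22 → [7, 14, 15, 22, 6]
k=4: vec[4] = 6+22 = 28 → [7, 14, 15, 22, 28]

[7, 14, 15, 22, 28]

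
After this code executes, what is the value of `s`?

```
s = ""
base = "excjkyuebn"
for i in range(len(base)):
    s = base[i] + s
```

'nbeuykjcxe'

i=0: prepend 'e' → 'e'
i=1: prepend 'x' → 'xe'
i=2: prepend 'c' → 'cxe'
i=3: prepend 'j' → 'jcxe'
i=4: prepend 'k' → 'kjcxe'
i=5: prepend 'y' → 'ykjcxe'
i=6: prepend 'u' → 'uykjcxe'
i=7: prepend 'e' → 'euykjcxe'
i=8: prepend 'b' → 'beuykjcxe'
i=9: prepend 'n' → 'nbeuykjcxe'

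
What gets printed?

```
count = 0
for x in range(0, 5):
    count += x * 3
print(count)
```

30

x=0: count = 0+0*3 = 0
x=1: count = 0+1*3 = 3
x=2: count = 3+2*3 = 9
x=3: count = 9+3*3 = 18
x=4: count = 18+4*3 = 30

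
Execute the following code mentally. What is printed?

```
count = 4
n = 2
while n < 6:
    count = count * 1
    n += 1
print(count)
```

4

n=2: count = 4*1 = 4
n=3: count = 4*1 = 4
n=4: count = 4*1 = 4
n=5: count = 4*1 = 4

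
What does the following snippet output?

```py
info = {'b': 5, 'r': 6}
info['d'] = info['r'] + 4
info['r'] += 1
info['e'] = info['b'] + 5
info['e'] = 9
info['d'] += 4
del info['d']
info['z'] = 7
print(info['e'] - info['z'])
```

2

info['d'] = info['r']+4 = 10 → {'b': 5, 'r': 6, 'd': 10}
info['r'] = 6+1 = 7 → {'b': 5, 'r': 7, 'd': 10}
info['e'] = info['b']+5 = 10 → {'b': 5, 'r': 7, 'd': 10, 'e': 10}
info['e'] = 9 → {'b': 5, 'r': 7, 'd': 10, 'e': 9}
info['d'] = 10+4 = 14 → {'b': 5, 'r': 7, 'd': 14, 'e': 9}
del 'd' → {'b': 5, 'r': 7, 'e': 9}
info['z'] = 7 → {'b': 5, 'r': 7, 'e': 9, 'z': 7}
info['e']-info['z'] = 9-7 = 2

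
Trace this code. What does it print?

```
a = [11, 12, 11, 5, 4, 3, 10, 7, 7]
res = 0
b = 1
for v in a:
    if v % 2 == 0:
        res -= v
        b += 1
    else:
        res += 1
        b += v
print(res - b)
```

-68

v=11: not even, res = 0+1 = 1; b=12
v=12: even, res = 1-12 = -11; b=13
v=11: not even, res = (-11)+1 = -10; b=24
v=5: not even, res = (-10)+1 = -9; b=29
v=4: even, res = (-9)-4 = -13; b=30
v=3: not even, res = (-13)+1 = -12; b=33
v=10: even, res = (-12)-10 = -22; b=34
v=7: not even, res = (-22)+1 = -21; b=41
v=7: not even, res = (-21)+1 = -20; b=48
res-b = (-20)-48 = -68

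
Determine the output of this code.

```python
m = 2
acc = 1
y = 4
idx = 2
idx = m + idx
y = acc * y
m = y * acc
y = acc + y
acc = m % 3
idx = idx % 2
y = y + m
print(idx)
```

idx = 2+2 = 4
y = 1*4 = 4
m = 4*1 = 4
y = 1+4 = 5
acc = 4%3 = 1
idx = 4%2 = 0
y = 5+4 = 9

0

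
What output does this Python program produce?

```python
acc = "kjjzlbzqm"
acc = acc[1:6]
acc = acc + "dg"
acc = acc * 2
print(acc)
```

slice [1:6] → 'jjzlb'
+ 'dg' → 'jjzlbdg'
repeat ×2 → 'jjzlbdgjjzlbdg'

jjzlbdgjjzlbdg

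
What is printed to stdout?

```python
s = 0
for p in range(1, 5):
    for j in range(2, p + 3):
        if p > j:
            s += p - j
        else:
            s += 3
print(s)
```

37

p=1,j=2: not 1>2, s = 0+3 = 3
p=1,j=3: not 1>3, s = 3+3 = 6
p=2,j=2: not 2>2, s = 6+3 = 9
p=2,j=3: not 2>3, s = 9+3 = 12
p=2,j=4: not 2>4, s = 12+3 = 15
p=3,j=2: 3>2, s = 15+1 = 16
p=3,j=3: not 3>3, s = 16+3 = 19
p=3,j=4: not 3>4, s = 19+3 = 22
p=3,j=5: not 3>5, s = 22+3 = 25
p=4,j=2: 4>2, s = 25+2 = 27
p=4,j=3: 4>3, s = 27+1 = 28
p=4,j=4: not 4>4, s = 28+3 = 31
p=4,j=5: not 4>5, s = 31+3 = 34
p=4,j=6: not 4>6, s = 34+3 = 37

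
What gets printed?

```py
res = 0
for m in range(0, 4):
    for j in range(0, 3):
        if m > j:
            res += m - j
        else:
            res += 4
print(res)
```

34

m=0,j=0: not 0>0, res = 0+4 = 4
m=0,j=1: not 0>1, res = 4+4 = 8
m=0,j=2: not 0>2, res = 8+4 = 12
m=1,j=0: 1>0, res = 12+1 = 13
m=1,j=1: not 1>1, res = 13+4 = 17
m=1,j=2: not 1>2, res = 17+4 = 21
m=2,j=0: 2>0, res = 21+2 = 23
m=2,j=1: 2>1, res = 23+1 = 24
m=2,j=2: not 2>2, res = 24+4 = 28
m=3,j=0: 3>0, res = 28+3 = 31
m=3,j=1: 3>1, res = 31+2 = 33
m=3,j=2: 3>2, res = 33+1 = 34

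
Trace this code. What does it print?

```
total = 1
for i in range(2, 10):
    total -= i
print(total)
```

i=2: total = 1-2 = -1
i=3: total = (-1)-3 = -4
i=4: total = (-4)-4 = -8
i=5: total = (-8)-5 = -13
i=6: total = (-13)-6 = -19
i=7: total = (-19)-7 = -26
i=8: total = (-26)-8 = -34
i=9: total = (-34)-9 = -43

-43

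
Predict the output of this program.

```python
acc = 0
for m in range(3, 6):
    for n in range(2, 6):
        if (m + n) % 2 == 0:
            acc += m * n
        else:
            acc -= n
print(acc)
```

m=3,n=2: odd sum, acc = 0-2 = -2
m=3,n=3: even sum, acc = (-2)+9 = 7
m=3,n=4: odd sum, acc = 7-4 = 3
m=3,n=5: even sum, acc = 3+15 = 18
m=4,n=2: even sum, acc = 18+8 = 26
m=4,n=3: odd sum, acc = 26-3 = 23
m=4,n=4: even sum, acc = 23+16 = 39
m=4,n=5: odd sum, acc = 39-5 = 34
m=5,n=2: odd sum, acc = 34-2 = 32
m=5,n=3: even sum, acc = 32+15 = 47
m=5,n=4: odd sum, acc = 47-4 = 43
m=5,n=5: even sum, acc = 43+25 = 68

68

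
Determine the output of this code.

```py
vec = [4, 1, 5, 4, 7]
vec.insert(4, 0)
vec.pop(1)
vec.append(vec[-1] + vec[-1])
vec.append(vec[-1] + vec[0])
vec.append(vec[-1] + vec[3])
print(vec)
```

insert 0 at 4 → [4, 1, 5, 4, 0, 7]
pop(1) removes 1 → [4, 5, 4, 0, 7]
append vec[-1]+vec[-1] = 7+7 = 14 → [4, 5, 4, 0, 7, 14]
append vec[-1]+vec[0] = 14+4 = 18 → [4, 5, 4, 0, 7, 14, 18]
append vec[-1]+vec[3] = 18+0 = 18 → [4, 5, 4, 0, 7, 14, 18, 18]

[4, 5, 4, 0, 7, 14, 18, 18]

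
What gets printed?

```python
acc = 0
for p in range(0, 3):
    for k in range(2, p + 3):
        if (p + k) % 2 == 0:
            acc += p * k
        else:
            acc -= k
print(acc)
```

p=0,k=2: even sum, acc = 0+0 = 0
p=1,k=2: odd sum, acc = 0-2 = -2
p=1,k=3: even sum, acc = (-2)+3 = 1
p=2,k=2: even sum, acc = 1+4 = 5
p=2,k=3: odd sum, acc = 5-3 = 2
p=2,k=4: even sum, acc = 2+8 = 10

10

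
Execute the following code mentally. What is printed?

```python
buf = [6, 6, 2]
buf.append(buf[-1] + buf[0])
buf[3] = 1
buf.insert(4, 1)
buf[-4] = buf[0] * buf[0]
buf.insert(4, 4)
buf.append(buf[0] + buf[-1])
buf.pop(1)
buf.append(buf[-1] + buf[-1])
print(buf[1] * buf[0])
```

append buf[-1]+buf[0] = 2+6 = 8 → [6, 6, 2, 8]
buf[3] = 1 → [6, 6, 2, 1]
insert 1 at 4 → [6, 6, 2, 1, 1]
buf[-4] = buf[0]*buf[0] = 6*6 = 36 → [6, 36, 2, 1, 1]
insert 4 at 4 → [6, 36, 2, 1, 4, 1]
append buf[0]+buf[-1] = 6+1 = 7 → [6, 36, 2, 1, 4, 1, 7]
pop(1) removes 36 → [6, 2, 1, 4, 1, 7]
append buf[-1]+buf[-1] = 7+7 = 14 → [6, 2, 1, 4, 1, 7, 14]
buf[1]*buf[0] = 2*6 = 12

12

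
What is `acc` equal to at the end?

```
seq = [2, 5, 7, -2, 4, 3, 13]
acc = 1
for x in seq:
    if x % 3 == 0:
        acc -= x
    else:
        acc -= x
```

-31

x=2: not %3==0, acc = 1-2 = -1
x=5: not %3==0, acc = (-1)-5 = -6
x=7: not %3==0, acc = (-6)-7 = -13
x=-2: not %3==0, acc = (-13)-(-2) = -11
x=4: not %3==0, acc = (-11)-4 = -15
x=3: %3==0, acc = (-15)-3 = -18
x=13: not %3==0, acc = (-18)-13 = -31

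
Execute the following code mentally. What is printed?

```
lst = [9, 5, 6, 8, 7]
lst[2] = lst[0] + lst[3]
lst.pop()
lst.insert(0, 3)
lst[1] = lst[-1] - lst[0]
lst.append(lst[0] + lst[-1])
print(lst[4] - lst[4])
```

lst[2] = lst[0]+lst[3] = 9+8 = 17 → [9, 5, 17, 8, 7]
pop() removes 7 → [9, 5, 17, 8]
insert 3 at 0 → [3, 9, 5, 17, 8]
lst[1] = lst[-1]-lst[0] = 8-3 = 5 → [3, 5, 5, 17, 8]
append lst[0]+lst[-1] = 3+8 = 11 → [3, 5, 5, 17, 8, 11]
lst[4]-lst[4] = 8-8 = 0

0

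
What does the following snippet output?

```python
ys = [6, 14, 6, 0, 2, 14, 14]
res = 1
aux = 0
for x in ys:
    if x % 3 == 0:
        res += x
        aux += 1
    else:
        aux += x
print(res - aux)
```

-34

x=6: %3==0, res = 1+6 = 7; aux=1
x=14: not %3==0; aux=15
x=6: %3==0, res = 7+6 = 13; aux=16
x=0: %3==0, res = 13+0 = 13; aux=17
x=2: not %3==0; aux=19
x=14: not %3==0; aux=33
x=14: not %3==0; aux=47
res-aux = 13-47 = -34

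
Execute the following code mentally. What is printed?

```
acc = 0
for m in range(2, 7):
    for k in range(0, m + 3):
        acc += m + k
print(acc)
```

260

m=2,k=0: acc = 0+2 = 2
m=2,k=1: acc = 2+3 = 5
m=2,k=2: acc = 5+4 = 9
m=2,k=3: acc = 9+5 = 14
m=2,k=4: acc = 14+6 = 20
m=3,k=0: acc = 20+3 = 23
m=3,k=1: acc = 23+4 = 27
m=3,k=2: acc = 27+5 = 32
m=3,k=3: acc = 32+6 = 38
m=3,k=4: acc = 38+7 = 45
m=3,k=5: acc = 45+8 = 53
m=4,k=0: acc = 53+4 = 57
m=4,k=1: acc = 57+5 = 62
m=4,k=2: acc = 62+6 = 68
m=4,k=3: acc = 68+7 = 75
m=4,k=4: acc = 75+8 = 83
m=4,k=5: acc = 83+9 = 92
m=4,k=6: acc = 92+10 = 102
m=5,k=0: acc = 102+5 = 107
m=5,k=1: acc = 107+6 = 113
m=5,k=2: acc = 113+7 = 120
m=5,k=3: acc = 120+8 = 128
m=5,k=4: acc = 128+9 = 137
m=5,k=5: acc = 137+10 = 147
m=5,k=6: acc = 147+11 = 158
m=5,k=7: acc = 158+12 = 170
m=6,k=0: acc = 170+6 = 176
m=6,k=1: acc = 176+7 = 183
m=6,k=2: acc = 183+8 = 191
m=6,k=3: acc = 191+9 = 200
m=6,k=4: acc = 200+10 = 210
m=6,k=5: acc = 210+11 = 221
m=6,k=6: acc = 221+12 = 233
m=6,k=7: acc = 233+13 = 246
m=6,k=8: acc = 246+14 = 260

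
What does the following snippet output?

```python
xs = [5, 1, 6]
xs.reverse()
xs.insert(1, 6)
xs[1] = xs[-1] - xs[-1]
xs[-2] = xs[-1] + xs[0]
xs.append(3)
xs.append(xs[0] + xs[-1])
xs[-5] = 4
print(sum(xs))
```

38

reverse → [6, 1, 5]
insert 6 at 1 → [6, 6, 1, 5]
xs[1] = xs[-1]-xs[-1] = 5-5 = 0 → [6, 0, 1, 5]
xs[-2] = xs[-1]+xs[0] = 5+6 = 11 → [6, 0, 11, 5]
append 3 → [6, 0, 11, 5, 3]
append xs[0]+xs[-1] = 6+3 = 9 → [6, 0, 11, 5, 3, 9]
xs[-5] = 4 → [6, 4, 11, 5, 3, 9]
sum = 38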